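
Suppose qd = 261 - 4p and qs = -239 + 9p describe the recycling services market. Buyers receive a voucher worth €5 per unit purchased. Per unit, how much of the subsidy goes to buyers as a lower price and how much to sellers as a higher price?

Buyers gain 45/13 per unit; sellers gain 20/13 per unit

Pre-subsidy: 261 - 4p = -239 + 9p gives p* = 500/13, q* = 1393/13.
With the rebate, buyers effectively pay pb = ps − 5, where ps is the price sellers receive.
Demand in terms of ps becomes qd = 261 − 4(ps − 5) = 281 - 4ps. Setting this equal to supply: 281 - 4ps = -239 + 9ps, so ps = 40.
Buyers pay pb = 40 − 5 = 35; q' = -239 + 9·40 = 121.
Buyers' price falls by p* − pb = 500/13 − 35 = 45/13; sellers' price rises by ps − p* = 40 − 500/13 = 20/13.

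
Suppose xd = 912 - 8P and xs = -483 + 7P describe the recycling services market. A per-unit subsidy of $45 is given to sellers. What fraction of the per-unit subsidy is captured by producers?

Producer share = 8/15

Pre-subsidy: 912 - 8P = -483 + 7P gives P* = 93, x* = 168.
With the subsidy, sellers receive Ps = Pb + 45 for each unit, where Pb is the price buyers pay.
Supply in terms of Pb becomes xs = -483 + 7(Pb + 45) = -168 + 7Pb. Setting this equal to demand: 912 - 8Pb = -168 + 7Pb, so Pb = 72.
Sellers receive Ps = 72 + 45 = 117; x' = 912 − 8·72 = 336.
Buyers' price falls by P* − Pb = 93 − 72 = 21; sellers' price rises by Ps − P* = 117 − 93 = 24.
So producers capture 24/45 = 8/15 of each unit of subsidy.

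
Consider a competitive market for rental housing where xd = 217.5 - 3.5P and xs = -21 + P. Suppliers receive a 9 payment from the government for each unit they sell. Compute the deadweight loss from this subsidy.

Pre-subsidy: 217.5 - 3.5P = -21 + P gives P* = 53, x* = 32.
With the subsidy, sellers receive Ps = Pb + 9 for each unit, where Pb is the price buyers pay.
Supply in terms of Pb becomes xs = -21 + 1(Pb + 9) = -12 + Pb. Setting this equal to demand: 217.5 - 3.5Pb = -12 + Pb, so Pb = 51.
Sellers receive Ps = 51 + 9 = 60; x' = 217.5 − 3.5·51 = 39.
The subsidy expands output by 39 − 32 = 7 past the efficient level; on those units the gap between marginal cost and willingness to pay runs from 0 up to 9.
DWL = ½ × 9 × 7 = 31.5.

Deadweight loss = 31.5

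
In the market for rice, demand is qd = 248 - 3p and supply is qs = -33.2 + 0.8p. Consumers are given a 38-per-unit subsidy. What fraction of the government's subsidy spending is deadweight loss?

Pre-subsidy: 248 - 3p = -33.2 + 0.8p gives p* = 74, q* = 26.
With the rebate, buyers effectively pay pb = ps − 38, where ps is the price sellers receive.
Demand in terms of ps becomes qd = 248 − 3(ps − 38) = 362 - 3ps. Setting this equal to supply: 362 - 3ps = -33.2 + 0.8ps, so ps = 104.
Buyers pay pb = 104 − 38 = 66; q' = -33.2 + 0.8·104 = 50.
ΔCS = ½(26 + 50)(74 − 66) = 304; ΔPS = ½(26 + 50)(104 − 74) = 1140.
Government spending = 38 × 50 = 1900.
DWL = ½ × 38 × (50 − 26) = 456; fraction = 456 / 1900 = 0.24.

DWL / government spending = 0.24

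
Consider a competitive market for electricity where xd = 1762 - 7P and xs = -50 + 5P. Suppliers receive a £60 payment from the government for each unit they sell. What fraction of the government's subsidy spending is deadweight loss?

Pre-subsidy: 1762 - 7P = -50 + 5P gives P* = 151, x* = 705.
With the subsidy, sellers receive Ps = Pb + 60 for each unit, where Pb is the price buyers pay.
Supply in terms of Pb becomes xs = -50 + 5(Pb + 60) = 250 + 5Pb. Setting this equal to demand: 1762 - 7Pb = 250 + 5Pb, so Pb = 126.
Sellers receive Ps = 126 + 60 = 186; x' = 1762 − 7·126 = 880.
ΔCS = ½(705 + 880)(151 − 126) = 19812.5; ΔPS = ½(705 + 880)(186 − 151) = 27737.5.
Government spending = 60 × 880 = 52800.
DWL = ½ × 60 × (880 − 705) = 5250; fraction = 5250 / 52800 = 35/352.

DWL / government spending = 35/352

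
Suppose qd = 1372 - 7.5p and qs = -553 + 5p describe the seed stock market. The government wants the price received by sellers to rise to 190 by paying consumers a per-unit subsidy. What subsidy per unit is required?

Required subsidy s = 60 per unit

At a seller price of 190, quantity supplied is -553 + 5·190 = 397.
Buyers absorb 397 only when they pay pb with 1372 − 7.5·pb = 397, i.e. pb = 130.
s = ps − pb = 190 − 130 = 60.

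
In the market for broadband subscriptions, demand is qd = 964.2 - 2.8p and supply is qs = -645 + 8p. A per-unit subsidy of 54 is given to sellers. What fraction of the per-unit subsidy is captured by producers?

Producer share = 7/27

Pre-subsidy: 964.2 - 2.8p = -645 + 8p gives p* = 149, q* = 547.
With the subsidy, sellers receive ps = pb + 54 for each unit, where pb is the price buyers pay.
Supply in terms of pb becomes qs = -645 + 8(pb + 54) = -213 + 8pb. Setting this equal to demand: 964.2 - 2.8pb = -213 + 8pb, so pb = 109.
Sellers receive ps = 109 + 54 = 163; q' = 964.2 − 2.8·109 = 659.
Buyers' price falls by p* − pb = 149 − 109 = 40; sellers' price rises by ps − p* = 163 − 149 = 14.
So producers capture 14/54 = 7/27 of each unit of subsidy.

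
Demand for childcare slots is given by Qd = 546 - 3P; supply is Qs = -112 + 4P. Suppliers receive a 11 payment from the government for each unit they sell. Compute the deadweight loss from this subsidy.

Pre-subsidy: 546 - 3P = -112 + 4P gives P* = 94, Q* = 264.
With the subsidy, sellers receive Ps = Pb + 11 for each unit, where Pb is the price buyers pay.
Supply in terms of Pb becomes Qs = -112 + 4(Pb + 11) = -68 + 4Pb. Setting this equal to demand: 546 - 3Pb = -68 + 4Pb, so Pb = 614/7.
Sellers receive Ps = 614/7 + 11 = 691/7; Q' = 546 − 3·(614/7) = 1980/7.
The subsidy expands output by 1980/7 − 264 = 132/7 past the efficient level; on those units the gap between marginal cost and willingness to pay runs from 0 up to 11.
DWL = ½ × 11 × 132/7 = 726/7.

Deadweight loss = 726/7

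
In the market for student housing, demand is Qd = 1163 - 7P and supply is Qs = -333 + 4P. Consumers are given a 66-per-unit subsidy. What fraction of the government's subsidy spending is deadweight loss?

Pre-subsidy: 1163 - 7P = -333 + 4P gives P* = 136, Q* = 211.
With the rebate, buyers effectively pay Pb = Ps − 66, where Ps is the price sellers receive.
Demand in terms of Ps becomes Qd = 1163 − 7(Ps − 66) = 1625 - 7Ps. Setting this equal to supply: 1625 - 7Ps = -333 + 4Ps, so Ps = 178.
Buyers pay Pb = 178 − 66 = 112; Q' = -333 + 4·178 = 379.
ΔCS = ½(211 + 379)(136 − 112) = 7080; ΔPS = ½(211 + 379)(178 − 136) = 12390.
Government spending = 66 × 379 = 25014.
DWL = ½ × 66 × (379 − 211) = 5544; fraction = 5544 / 25014 = 84/379.

DWL / government spending = 84/379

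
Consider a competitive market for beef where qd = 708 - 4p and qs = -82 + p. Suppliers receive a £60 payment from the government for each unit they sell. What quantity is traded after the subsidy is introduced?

Pre-subsidy: 708 - 4p = -82 + p gives p* = 158, q* = 76.
With the subsidy, sellers receive ps = pb + 60 for each unit, where pb is the price buyers pay.
Supply in terms of pb becomes qs = -82 + 1(pb + 60) = -22 + pb. Setting this equal to demand: 708 - 4pb = -22 + pb, so pb = 146.
Sellers receive ps = 146 + 60 = 206; q' = 708 − 4·146 = 124.

q' = 124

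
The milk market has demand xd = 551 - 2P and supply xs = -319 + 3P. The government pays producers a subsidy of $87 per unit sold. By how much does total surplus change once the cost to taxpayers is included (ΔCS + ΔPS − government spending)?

Net change in total surplus = -$4541.4

Pre-subsidy: 551 - 2P = -319 + 3P gives P* = 174, x* = 203.
With the subsidy, sellers receive Ps = Pb + 87 for each unit, where Pb is the price buyers pay.
Supply in terms of Pb becomes xs = -319 + 3(Pb + 87) = -58 + 3Pb. Setting this equal to demand: 551 - 2Pb = -58 + 3Pb, so Pb = 121.8.
Sellers receive Ps = 121.8 + 87 = 208.8; x' = 551 − 2·121.8 = 307.4.
ΔCS = ½(203 + 307.4)(174 − 121.8) = 13321.44; ΔPS = ½(203 + 307.4)(208.8 − 174) = 8880.96.
Government spending = 87 × 307.4 = 26743.8.
Net change = 13321.44 + 8880.96 − 26743.8 = -4541.4. The loss equals the DWL triangle ½·87·104.4.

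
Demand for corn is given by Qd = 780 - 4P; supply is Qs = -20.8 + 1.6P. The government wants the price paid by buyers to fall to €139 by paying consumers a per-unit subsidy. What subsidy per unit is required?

At a buyer price of 139, quantity demanded is 780 − 4·139 = 224.
Sellers supply 224 only when they receive Ps with -20.8 + 1.6·Ps = 224, i.e. Ps = 153.
s = Ps − Pb = 153 − 139 = 14.

Required subsidy s = €14 per unit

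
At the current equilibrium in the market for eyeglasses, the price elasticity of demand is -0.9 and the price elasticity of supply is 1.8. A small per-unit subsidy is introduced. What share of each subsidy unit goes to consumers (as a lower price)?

For a small subsidy around the equilibrium, the benefit split depends on the relative slopes, which at a point are proportional to the elasticities.
Buyer share = εs/(εs + |εd|) = 1.8/(1.8 + 0.9) = 2/3; seller share = |εd|/(εs + |εd|) = 1/3.

Consumer share = 2/3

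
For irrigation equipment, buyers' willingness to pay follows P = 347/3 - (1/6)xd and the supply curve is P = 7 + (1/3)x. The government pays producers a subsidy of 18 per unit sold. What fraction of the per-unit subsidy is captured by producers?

Producer share = 2/3

Pre-subsidy: 347/3 - (1/6)x = 7 + (1/3)x gives x* = 652/3 and P* = 715/9.
With the subsidy, sellers receive Ps = Pb + 18 for each unit, where Pb is the price buyers pay.
On the curves, Pb = 347/3 - (1/6)x and Ps = 7 + (1/3)x; the wedge Ps − Pb = 18 gives 7 + (1/3)x − (347/3 - (1/6)x) = 18, so x' = 760/3.
Then Pb = 347/3 − (1/6)·(760/3) = 661/9 and Ps = 7 + (1/3)·(760/3) = 823/9.
Buyers' price falls by P* − Pb = 715/9 − 661/9 = 6; sellers' price rises by Ps − P* = 823/9 − 715/9 = 12.
So producers capture 12/18 = 2/3 of each unit of subsidy.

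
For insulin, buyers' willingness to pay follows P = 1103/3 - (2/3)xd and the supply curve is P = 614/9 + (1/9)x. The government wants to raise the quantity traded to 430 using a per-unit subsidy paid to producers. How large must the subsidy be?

At x = 430, from the demand curve buyers pay Pb = 1103/3 − (2/3)·430 = 81; from the supply curve sellers need Ps = 614/9 + (1/9)·430 = 116.
The subsidy must fill the gap: s = Ps − Pb = 116 − 81 = 35.

Required subsidy s = 35 per unit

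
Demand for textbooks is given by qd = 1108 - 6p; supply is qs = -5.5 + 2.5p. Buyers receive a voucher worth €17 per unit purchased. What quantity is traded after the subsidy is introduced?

Pre-subsidy: 1108 - 6p = -5.5 + 2.5p gives p* = 131, q* = 322.
With the rebate, buyers effectively pay pb = ps − 17, where ps is the price sellers receive.
Demand in terms of ps becomes qd = 1108 − 6(ps − 17) = 1210 - 6ps. Setting this equal to supply: 1210 - 6ps = -5.5 + 2.5ps, so ps = 143.
Buyers pay pb = 143 − 17 = 126; q' = -5.5 + 2.5·143 = 352.

q' = 352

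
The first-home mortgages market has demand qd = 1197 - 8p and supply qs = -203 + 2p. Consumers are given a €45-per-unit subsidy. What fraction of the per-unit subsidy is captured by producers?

Pre-subsidy: 1197 - 8p = -203 + 2p gives p* = 140, q* = 77.
With the rebate, buyers effectively pay pb = ps − 45, where ps is the price sellers receive.
Demand in terms of ps becomes qd = 1197 − 8(ps − 45) = 1557 - 8ps. Setting this equal to supply: 1557 - 8ps = -203 + 2ps, so ps = 176.
Buyers pay pb = 176 − 45 = 131; q' = -203 + 2·176 = 149.
Buyers' price falls by p* − pb = 140 − 131 = 9; sellers' price rises by ps − p* = 176 − 140 = 36.
So producers capture 36/45 = 0.8 of each unit of subsidy.

Producer share = 0.8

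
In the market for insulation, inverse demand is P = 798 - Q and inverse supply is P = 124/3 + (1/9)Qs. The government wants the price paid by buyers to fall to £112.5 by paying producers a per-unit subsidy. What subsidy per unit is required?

Required subsidy s = £5 per unit

At a buyer price of 112.5, quantity demanded is 798 − 1·112.5 = 685.5.
Sellers supply 685.5 only when they receive Ps = 124/3 + (1/9)·685.5 = 117.5.
s = Ps − Pb = 117.5 − 112.5 = 5.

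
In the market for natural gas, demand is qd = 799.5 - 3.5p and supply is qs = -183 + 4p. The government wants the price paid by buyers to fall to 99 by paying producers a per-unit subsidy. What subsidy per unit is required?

Required subsidy s = 60 per unit

At a buyer price of 99, quantity demanded is 799.5 − 3.5·99 = 453.
Sellers supply 453 only when they receive ps with -183 + 4·ps = 453, i.e. ps = 159.
s = ps − pb = 159 − 99 = 60.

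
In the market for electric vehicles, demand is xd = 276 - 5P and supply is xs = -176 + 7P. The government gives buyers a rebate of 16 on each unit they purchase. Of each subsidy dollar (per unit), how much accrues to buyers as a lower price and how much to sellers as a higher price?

Pre-subsidy: 276 - 5P = -176 + 7P gives P* = 113/3, x* = 263/3.
With the rebate, buyers effectively pay Pb = Ps − 16, where Ps is the price sellers receive.
Demand in terms of Ps becomes xd = 276 − 5(Ps − 16) = 356 - 5Ps. Setting this equal to supply: 356 - 5Ps = -176 + 7Ps, so Ps = 133/3.
Buyers pay Pb = 133/3 − 16 = 85/3; x' = -176 + 7·(133/3) = 403/3.
Buyers' price falls by P* − Pb = 113/3 − 85/3 = 28/3; sellers' price rises by Ps − P* = 133/3 − 113/3 = 20/3.

Buyers gain 28/3 per unit; sellers gain 20/3 per unit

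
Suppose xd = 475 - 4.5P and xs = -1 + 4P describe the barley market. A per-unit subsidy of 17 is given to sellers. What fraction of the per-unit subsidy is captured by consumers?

Consumer share = 8/17

Pre-subsidy: 475 - 4.5P = -1 + 4P gives P* = 56, x* = 223.
With the subsidy, sellers receive Ps = Pb + 17 for each unit, where Pb is the price buyers pay.
Supply in terms of Pb becomes xs = -1 + 4(Pb + 17) = 67 + 4Pb. Setting this equal to demand: 475 - 4.5Pb = 67 + 4Pb, so Pb = 48.
Sellers receive Ps = 48 + 17 = 65; x' = 475 − 4.5·48 = 259.
Buyers' price falls by P* − Pb = 56 − 48 = 8; sellers' price rises by Ps − P* = 65 − 56 = 9.
So consumers capture 8/17 = 8/17 of each unit of subsidy.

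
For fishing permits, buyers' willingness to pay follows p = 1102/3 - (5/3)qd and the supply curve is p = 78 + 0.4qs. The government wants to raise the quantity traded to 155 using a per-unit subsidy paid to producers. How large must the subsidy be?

Required subsidy s = 31 per unit

At q = 155, from the demand curve buyers pay pb = 1102/3 − (5/3)·155 = 109; from the supply curve sellers need ps = 78 + 0.4·155 = 140.
The subsidy must fill the gap: s = ps − pb = 140 − 109 = 31.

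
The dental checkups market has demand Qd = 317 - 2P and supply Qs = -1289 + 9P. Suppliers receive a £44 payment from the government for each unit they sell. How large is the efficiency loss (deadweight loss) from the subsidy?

Deadweight loss = £1584

Pre-subsidy: 317 - 2P = -1289 + 9P gives P* = 146, Q* = 25.
With the subsidy, sellers receive Ps = Pb + 44 for each unit, where Pb is the price buyers pay.
Supply in terms of Pb becomes Qs = -1289 + 9(Pb + 44) = -893 + 9Pb. Setting this equal to demand: 317 - 2Pb = -893 + 9Pb, so Pb = 110.
Sellers receive Ps = 110 + 44 = 154; Q' = 317 − 2·110 = 97.
The subsidy expands output by 97 − 25 = 72 past the efficient level; on those units the gap between marginal cost and willingness to pay runs from 0 up to 44.
DWL = ½ × 44 × 72 = 1584.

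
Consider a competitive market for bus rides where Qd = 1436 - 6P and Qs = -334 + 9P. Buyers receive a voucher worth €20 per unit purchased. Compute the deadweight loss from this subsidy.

Pre-subsidy: 1436 - 6P = -334 + 9P gives P* = 118, Q* = 728.
With the rebate, buyers effectively pay Pb = Ps − 20, where Ps is the price sellers receive.
Demand in terms of Ps becomes Qd = 1436 − 6(Ps − 20) = 1556 - 6Ps. Setting this equal to supply: 1556 - 6Ps = -334 + 9Ps, so Ps = 126.
Buyers pay Pb = 126 − 20 = 106; Q' = -334 + 9·126 = 800.
The subsidy expands output by 800 − 728 = 72 past the efficient level; on those units the gap between marginal cost and willingness to pay runs from 0 up to 20.
DWL = ½ × 20 × 72 = 720.

Deadweight loss = €720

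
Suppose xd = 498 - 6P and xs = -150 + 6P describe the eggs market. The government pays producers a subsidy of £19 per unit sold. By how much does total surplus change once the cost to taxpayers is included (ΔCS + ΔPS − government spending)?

Pre-subsidy: 498 - 6P = -150 + 6P gives P* = 54, x* = 174.
With the subsidy, sellers receive Ps = Pb + 19 for each unit, where Pb is the price buyers pay.
Supply in terms of Pb becomes xs = -150 + 6(Pb + 19) = -36 + 6Pb. Setting this equal to demand: 498 - 6Pb = -36 + 6Pb, so Pb = 44.5.
Sellers receive Ps = 44.5 + 19 = 63.5; x' = 498 − 6·44.5 = 231.
ΔCS = ½(174 + 231)(54 − 44.5) = 1923.75; ΔPS = ½(174 + 231)(63.5 − 54) = 1923.75.
Government spending = 19 × 231 = 4389.
Net change = 1923.75 + 1923.75 − 4389 = -541.5. The loss equals the DWL triangle ½·19·57.

Net change in total surplus = -£541.5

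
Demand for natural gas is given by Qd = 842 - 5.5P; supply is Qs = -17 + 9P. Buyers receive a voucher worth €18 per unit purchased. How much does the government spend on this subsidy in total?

Government cost = 301518/29

Pre-subsidy: 842 - 5.5P = -17 + 9P gives P* = 1718/29, Q* = 14969/29.
With the rebate, buyers effectively pay Pb = Ps − 18, where Ps is the price sellers receive.
Demand in terms of Ps becomes Qd = 842 − 5.5(Ps − 18) = 941 - 5.5Ps. Setting this equal to supply: 941 - 5.5Ps = -17 + 9Ps, so Ps = 1916/29.
Buyers pay Pb = 1916/29 − 18 = 1394/29; Q' = -17 + 9·(1916/29) = 16751/29.
Government outlay = subsidy × quantity = 18 × 16751/29 = 301518/29.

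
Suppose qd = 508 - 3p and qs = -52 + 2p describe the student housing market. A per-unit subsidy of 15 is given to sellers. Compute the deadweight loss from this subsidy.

Pre-subsidy: 508 - 3p = -52 + 2p gives p* = 112, q* = 172.
With the subsidy, sellers receive ps = pb + 15 for each unit, where pb is the price buyers pay.
Supply in terms of pb becomes qs = -52 + 2(pb + 15) = -22 + 2pb. Setting this equal to demand: 508 - 3pb = -22 + 2pb, so pb = 106.
Sellers receive ps = 106 + 15 = 121; q' = 508 − 3·106 = 190.
The subsidy expands output by 190 − 172 = 18 past the efficient level; on those units the gap between marginal cost and willingness to pay runs from 0 up to 15.
DWL = ½ × 15 × 18 = 135.

Deadweight loss = 135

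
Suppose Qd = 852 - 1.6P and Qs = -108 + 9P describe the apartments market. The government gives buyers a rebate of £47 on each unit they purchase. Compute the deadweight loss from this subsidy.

Deadweight loss = 79524/53

Pre-subsidy: 852 - 1.6P = -108 + 9P gives P* = 4800/53, Q* = 37476/53.
With the rebate, buyers effectively pay Pb = Ps − 47, where Ps is the price sellers receive.
Demand in terms of Ps becomes Qd = 852 − 1.6(Ps − 47) = 927.2 - 1.6Ps. Setting this equal to supply: 927.2 - 1.6Ps = -108 + 9Ps, so Ps = 5176/53.
Buyers pay Pb = 5176/53 − 47 = 2685/53; Q' = -108 + 9·(5176/53) = 40860/53.
The subsidy expands output by 40860/53 − 37476/53 = 3384/53 past the efficient level; on those units the gap between marginal cost and willingness to pay runs from 0 up to 47.
DWL = ½ × 47 × 3384/53 = 79524/53.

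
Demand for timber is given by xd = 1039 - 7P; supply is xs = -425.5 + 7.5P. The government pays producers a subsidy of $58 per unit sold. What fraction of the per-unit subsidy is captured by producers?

Pre-subsidy: 1039 - 7P = -425.5 + 7.5P gives P* = 101, x* = 332.
With the subsidy, sellers receive Ps = Pb + 58 for each unit, where Pb is the price buyers pay.
Supply in terms of Pb becomes xs = -425.5 + 7.5(Pb + 58) = 9.5 + 7.5Pb. Setting this equal to demand: 1039 - 7Pb = 9.5 + 7.5Pb, so Pb = 71.
Sellers receive Ps = 71 + 58 = 129; x' = 1039 − 7·71 = 542.
Buyers' price falls by P* − Pb = 101 − 71 = 30; sellers' price rises by Ps − P* = 129 − 101 = 28.
So producers capture 28/58 = 14/29 of each unit of subsidy.

Producer share = 14/29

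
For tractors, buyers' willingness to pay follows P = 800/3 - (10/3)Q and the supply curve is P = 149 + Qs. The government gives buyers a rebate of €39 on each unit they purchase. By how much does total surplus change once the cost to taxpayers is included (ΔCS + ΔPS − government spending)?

Pre-subsidy: 800/3 - (10/3)Q = 149 + Q gives Q* = 353/13 and P* = 2290/13.
With the rebate, buyers effectively pay Pb = Ps − 39, where Ps is the price sellers receive.
On the curves, Pb = 800/3 - (10/3)Q and Ps = 149 + Q; the wedge Ps − Pb = 39 gives 149 + Q − (800/3 - (10/3)Q) = 39, so Q' = 470/13.
Then Pb = 800/3 − (10/3)·(470/13) = 1900/13 and Ps = 149 + 1·(470/13) = 2407/13.
ΔCS = ½(353/13 + 470/13)(2290/13 − 1900/13) = 12345/13; ΔPS = ½(353/13 + 470/13)(2407/13 − 2290/13) = 7407/26.
Government spending = 39 × 470/13 = 1410.
Net change = 12345/13 + 7407/26 − 1410 = -175.5. The loss equals the DWL triangle ½·39·9.

Net change in total surplus = -€175.5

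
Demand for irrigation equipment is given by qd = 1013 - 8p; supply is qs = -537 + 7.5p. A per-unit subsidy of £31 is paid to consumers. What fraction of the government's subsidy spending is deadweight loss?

DWL / government spending = 20/111

Pre-subsidy: 1013 - 8p = -537 + 7.5p gives p* = 100, q* = 213.
With the rebate, buyers effectively pay pb = ps − 31, where ps is the price sellers receive.
Demand in terms of ps becomes qd = 1013 − 8(ps − 31) = 1261 - 8ps. Setting this equal to supply: 1261 - 8ps = -537 + 7.5ps, so ps = 116.
Buyers pay pb = 116 − 31 = 85; q' = -537 + 7.5·116 = 333.
ΔCS = ½(213 + 333)(100 − 85) = 4095; ΔPS = ½(213 + 333)(116 − 100) = 4368.
Government spending = 31 × 333 = 10323.
DWL = ½ × 31 × (333 − 213) = 1860; fraction = 1860 / 10323 = 20/111.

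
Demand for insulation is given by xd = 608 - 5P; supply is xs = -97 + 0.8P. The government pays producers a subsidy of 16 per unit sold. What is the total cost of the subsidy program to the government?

Pre-subsidy: 608 - 5P = -97 + 0.8P gives P* = 3525/29, x* = 7/29.
With the subsidy, sellers receive Ps = Pb + 16 for each unit, where Pb is the price buyers pay.
Supply in terms of Pb becomes xs = -97 + 0.8(Pb + 16) = -84.2 + 0.8Pb. Setting this equal to demand: 608 - 5Pb = -84.2 + 0.8Pb, so Pb = 3461/29.
Sellers receive Ps = 3461/29 + 16 = 3925/29; x' = 608 − 5·(3461/29) = 327/29.
Government outlay = subsidy × quantity = 16 × 327/29 = 5232/29.

Government cost = 5232/29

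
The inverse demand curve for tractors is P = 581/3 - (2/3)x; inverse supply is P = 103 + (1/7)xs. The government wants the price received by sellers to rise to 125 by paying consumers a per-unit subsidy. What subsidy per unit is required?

At a seller price of 125, quantity supplied is -721 + 7·125 = 154.
Buyers absorb 154 only when they pay Pb = 581/3 − (2/3)·154 = 91.
s = Ps − Pb = 125 − 91 = 34.

Required subsidy s = 34 per unit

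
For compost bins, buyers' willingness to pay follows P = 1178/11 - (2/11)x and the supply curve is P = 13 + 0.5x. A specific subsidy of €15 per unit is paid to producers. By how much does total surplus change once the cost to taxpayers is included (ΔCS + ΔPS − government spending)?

Pre-subsidy: 1178/11 - (2/11)x = 13 + 0.5x gives x* = 138 and P* = 82.
With the subsidy, sellers receive Ps = Pb + 15 for each unit, where Pb is the price buyers pay.
On the curves, Pb = 1178/11 - (2/11)x and Ps = 13 + 0.5x; the wedge Ps − Pb = 15 gives 13 + 0.5x − (1178/11 - (2/11)x) = 15, so x' = 160.
Then Pb = 1178/11 − (2/11)·160 = 78 and Ps = 13 + 0.5·160 = 93.
ΔCS = ½(138 + 160)(82 − 78) = 596; ΔPS = ½(138 + 160)(93 − 82) = 1639.
Government spending = 15 × 160 = 2400.
Net change = 596 + 1639 − 2400 = -165. The loss equals the DWL triangle ½·15·22.

Net change in total surplus = -€165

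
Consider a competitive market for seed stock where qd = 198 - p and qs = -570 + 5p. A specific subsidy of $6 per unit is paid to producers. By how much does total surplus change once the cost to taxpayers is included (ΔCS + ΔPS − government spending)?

Pre-subsidy: 198 - p = -570 + 5p gives p* = 128, q* = 70.
With the subsidy, sellers receive ps = pb + 6 for each unit, where pb is the price buyers pay.
Supply in terms of pb becomes qs = -570 + 5(pb + 6) = -540 + 5pb. Setting this equal to demand: 198 - pb = -540 + 5pb, so pb = 123.
Sellers receive ps = 123 + 6 = 129; q' = 198 − 1·123 = 75.
ΔCS = ½(70 + 75)(128 − 123) = 362.5; ΔPS = ½(70 + 75)(129 − 128) = 72.5.
Government spending = 6 × 75 = 450.
Net change = 362.5 + 72.5 − 450 = -15. The loss equals the DWL triangle ½·6·5.

Net change in total surplus = -$15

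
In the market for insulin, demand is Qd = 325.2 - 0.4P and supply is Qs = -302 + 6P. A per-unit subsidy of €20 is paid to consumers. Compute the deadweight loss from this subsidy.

Deadweight loss = €75

Pre-subsidy: 325.2 - 0.4P = -302 + 6P gives P* = 98, Q* = 286.
With the rebate, buyers effectively pay Pb = Ps − 20, where Ps is the price sellers receive.
Demand in terms of Ps becomes Qd = 325.2 − 0.4(Ps − 20) = 333.2 - 0.4Ps. Setting this equal to supply: 333.2 - 0.4Ps = -302 + 6Ps, so Ps = 99.25.
Buyers pay Pb = 99.25 − 20 = 79.25; Q' = -302 + 6·99.25 = 293.5.
The subsidy expands output by 293.5 − 286 = 7.5 past the efficient level; on those units the gap between marginal cost and willingness to pay runs from 0 up to 20.
DWL = ½ × 20 × 7.5 = 75.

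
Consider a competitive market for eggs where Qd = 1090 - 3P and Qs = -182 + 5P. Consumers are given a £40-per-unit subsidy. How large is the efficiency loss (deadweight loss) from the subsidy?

Pre-subsidy: 1090 - 3P = -182 + 5P gives P* = 159, Q* = 613.
With the rebate, buyers effectively pay Pb = Ps − 40, where Ps is the price sellers receive.
Demand in terms of Ps becomes Qd = 1090 − 3(Ps − 40) = 1210 - 3Ps. Setting this equal to supply: 1210 - 3Ps = -182 + 5Ps, so Ps = 174.
Buyers pay Pb = 174 − 40 = 134; Q' = -182 + 5·174 = 688.
The subsidy expands output by 688 − 613 = 75 past the efficient level; on those units the gap between marginal cost and willingness to pay runs from 0 up to 40.
DWL = ½ × 40 × 75 = 1500.

Deadweight loss = £1500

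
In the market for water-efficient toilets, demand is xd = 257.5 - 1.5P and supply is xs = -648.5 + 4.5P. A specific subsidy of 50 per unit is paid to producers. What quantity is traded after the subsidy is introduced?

x' = 87.25

Pre-subsidy: 257.5 - 1.5P = -648.5 + 4.5P gives P* = 151, x* = 31.
With the subsidy, sellers receive Ps = Pb + 50 for each unit, where Pb is the price buyers pay.
Supply in terms of Pb becomes xs = -648.5 + 4.5(Pb + 50) = -423.5 + 4.5Pb. Setting this equal to demand: 257.5 - 1.5Pb = -423.5 + 4.5Pb, so Pb = 113.5.
Sellers receive Ps = 113.5 + 50 = 163.5; x' = 257.5 − 1.5·113.5 = 87.25.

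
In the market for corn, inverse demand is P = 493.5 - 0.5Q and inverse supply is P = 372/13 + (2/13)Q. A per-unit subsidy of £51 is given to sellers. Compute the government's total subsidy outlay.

Pre-subsidy: 493.5 - 0.5Q = 372/13 + (2/13)Q gives Q* = 711 and P* = 138.
With the subsidy, sellers receive Ps = Pb + 51 for each unit, where Pb is the price buyers pay.
On the curves, Pb = 493.5 - 0.5Q and Ps = 372/13 + (2/13)Q; the wedge Ps − Pb = 51 gives 372/13 + (2/13)Q − (493.5 - 0.5Q) = 51, so Q' = 789.
Then Pb = 493.5 − 0.5·789 = 99 and Ps = 372/13 + (2/13)·789 = 150.
Government outlay = subsidy × quantity = 51 × 789 = 40239.

Government cost = £40239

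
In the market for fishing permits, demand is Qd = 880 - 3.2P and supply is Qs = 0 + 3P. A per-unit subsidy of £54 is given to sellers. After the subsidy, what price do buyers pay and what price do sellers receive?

Pre-subsidy: 880 - 3.2P = 0 + 3P gives P* = 4400/31, Q* = 13200/31.
With the subsidy, sellers receive Ps = Pb + 54 for each unit, where Pb is the price buyers pay.
Supply in terms of Pb becomes Qs = 0 + 3(Pb + 54) = 162 + 3Pb. Setting this equal to demand: 880 - 3.2Pb = 162 + 3Pb, so Pb = 3590/31.
Sellers receive Ps = 3590/31 + 54 = 5264/31; Q' = 880 − 3.2·(3590/31) = 15792/31.

Buyers pay 3590/31; sellers receive 5264/31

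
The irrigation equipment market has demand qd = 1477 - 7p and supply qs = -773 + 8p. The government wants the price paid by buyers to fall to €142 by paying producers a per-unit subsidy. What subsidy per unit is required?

At a buyer price of 142, quantity demanded is 1477 − 7·142 = 483.
Sellers supply 483 only when they receive ps with -773 + 8·ps = 483, i.e. ps = 157.
s = ps − pb = 157 − 142 = 15.

Required subsidy s = €15 per unit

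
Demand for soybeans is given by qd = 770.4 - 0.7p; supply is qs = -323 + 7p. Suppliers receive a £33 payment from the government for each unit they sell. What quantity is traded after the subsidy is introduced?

Pre-subsidy: 770.4 - 0.7p = -323 + 7p gives p* = 142, q* = 671.
With the subsidy, sellers receive ps = pb + 33 for each unit, where pb is the price buyers pay.
Supply in terms of pb becomes qs = -323 + 7(pb + 33) = -92 + 7pb. Setting this equal to demand: 770.4 - 0.7pb = -92 + 7pb, so pb = 112.
Sellers receive ps = 112 + 33 = 145; q' = 770.4 − 0.7·112 = 692.

q' = 692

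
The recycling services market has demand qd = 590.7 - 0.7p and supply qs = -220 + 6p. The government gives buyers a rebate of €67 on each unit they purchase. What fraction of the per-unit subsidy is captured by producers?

Producer share = 7/67

Pre-subsidy: 590.7 - 0.7p = -220 + 6p gives p* = 121, q* = 506.
With the rebate, buyers effectively pay pb = ps − 67, where ps is the price sellers receive.
Demand in terms of ps becomes qd = 590.7 − 0.7(ps − 67) = 637.6 - 0.7ps. Setting this equal to supply: 637.6 - 0.7ps = -220 + 6ps, so ps = 128.
Buyers pay pb = 128 − 67 = 61; q' = -220 + 6·128 = 548.
Buyers' price falls by p* − pb = 121 − 61 = 60; sellers' price rises by ps − p* = 128 − 121 = 7.
So producers capture 7/67 = 7/67 of each unit of subsidy.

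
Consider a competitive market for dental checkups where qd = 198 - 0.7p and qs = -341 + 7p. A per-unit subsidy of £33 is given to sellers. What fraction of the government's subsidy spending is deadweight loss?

DWL / government spending = 21/340

Pre-subsidy: 198 - 0.7p = -341 + 7p gives p* = 70, q* = 149.
With the subsidy, sellers receive ps = pb + 33 for each unit, where pb is the price buyers pay.
Supply in terms of pb becomes qs = -341 + 7(pb + 33) = -110 + 7pb. Setting this equal to demand: 198 - 0.7pb = -110 + 7pb, so pb = 40.
Sellers receive ps = 40 + 33 = 73; q' = 198 − 0.7·40 = 170.
ΔCS = ½(149 + 170)(70 − 40) = 4785; ΔPS = ½(149 + 170)(73 − 70) = 478.5.
Government spending = 33 × 170 = 5610.
DWL = ½ × 33 × (170 − 149) = 346.5; fraction = 346.5 / 5610 = 21/340.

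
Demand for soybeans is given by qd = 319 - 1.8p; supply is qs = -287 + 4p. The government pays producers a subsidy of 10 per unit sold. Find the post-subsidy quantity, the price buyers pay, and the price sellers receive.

Pre-subsidy: 319 - 1.8p = -287 + 4p gives p* = 3030/29, q* = 3797/29.
With the subsidy, sellers receive ps = pb + 10 for each unit, where pb is the price buyers pay.
Supply in terms of pb becomes qs = -287 + 4(pb + 10) = -247 + 4pb. Setting this equal to demand: 319 - 1.8pb = -247 + 4pb, so pb = 2830/29.
Sellers receive ps = 2830/29 + 10 = 3120/29; q' = 319 − 1.8·(2830/29) = 4157/29.

q' = 4157/29; buyers pay 2830/29; sellers receive 3120/29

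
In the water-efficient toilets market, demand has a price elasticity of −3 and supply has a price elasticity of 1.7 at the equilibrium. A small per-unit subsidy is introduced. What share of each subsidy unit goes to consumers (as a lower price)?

Consumer share = 17/47

For a small subsidy around the equilibrium, the benefit split depends on the relative slopes, which at a point are proportional to the elasticities.
Buyer share = εs/(εs + |εd|) = 1.7/(1.7 + 3) = 17/47; seller share = |εd|/(εs + |εd|) = 30/47.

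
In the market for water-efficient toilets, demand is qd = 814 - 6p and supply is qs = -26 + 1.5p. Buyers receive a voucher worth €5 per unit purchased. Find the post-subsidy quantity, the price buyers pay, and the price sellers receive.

Pre-subsidy: 814 - 6p = -26 + 1.5p gives p* = 112, q* = 142.
With the rebate, buyers effectively pay pb = ps − 5, where ps is the price sellers receive.
Demand in terms of ps becomes qd = 814 − 6(ps − 5) = 844 - 6ps. Setting this equal to supply: 844 - 6ps = -26 + 1.5ps, so ps = 116.
Buyers pay pb = 116 − 5 = 111; q' = -26 + 1.5·116 = 148.

q' = 148; buyers pay €111; sellers receive €116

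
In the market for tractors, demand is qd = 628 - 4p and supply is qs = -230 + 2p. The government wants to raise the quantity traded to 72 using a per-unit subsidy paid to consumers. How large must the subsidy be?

At q = 72, invert demand for the buyer price: pb = (628 − 72)/4 = 139; invert supply for the seller price: ps = (72 − (-230))/2 = 151.
The subsidy must fill the gap: s = ps − pb = 151 − 139 = 12.

Required subsidy s = 12 per unit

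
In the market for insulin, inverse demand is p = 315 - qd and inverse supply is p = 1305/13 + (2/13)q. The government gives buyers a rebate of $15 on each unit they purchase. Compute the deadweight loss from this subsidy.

Deadweight loss = $97.5

Pre-subsidy: 315 - q = 1305/13 + (2/13)q gives q* = 186 and p* = 129.
With the rebate, buyers effectively pay pb = ps − 15, where ps is the price sellers receive.
On the curves, pb = 315 - q and ps = 1305/13 + (2/13)q; the wedge ps − pb = 15 gives 1305/13 + (2/13)q − (315 - q) = 15, so q' = 199.
Then pb = 315 − 1·199 = 116 and ps = 1305/13 + (2/13)·199 = 131.
The subsidy expands output by 199 − 186 = 13 past the efficient level; on those units the gap between marginal cost and willingness to pay runs from 0 up to 15.
DWL = ½ × 15 × 13 = 97.5.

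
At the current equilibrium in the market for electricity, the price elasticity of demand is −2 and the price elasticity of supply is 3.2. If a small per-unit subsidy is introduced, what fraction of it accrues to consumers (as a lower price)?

Consumer share = 8/13

For a small subsidy around the equilibrium, the benefit split depends on the relative slopes, which at a point are proportional to the elasticities.
Buyer share = εs/(εs + |εd|) = 3.2/(3.2 + 2) = 8/13; seller share = |εd|/(εs + |εd|) = 5/13.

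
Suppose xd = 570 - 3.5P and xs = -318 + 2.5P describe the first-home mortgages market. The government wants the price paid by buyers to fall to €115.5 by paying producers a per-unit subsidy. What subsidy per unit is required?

At a buyer price of 115.5, quantity demanded is 570 − 3.5·115.5 = 165.75.
Sellers supply 165.75 only when they receive Ps with -318 + 2.5·Ps = 165.75, i.e. Ps = 193.5.
s = Ps − Pb = 193.5 − 115.5 = 78.

Required subsidy s = €78 per unit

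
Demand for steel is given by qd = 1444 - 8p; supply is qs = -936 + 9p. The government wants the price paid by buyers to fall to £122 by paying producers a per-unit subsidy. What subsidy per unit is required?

Required subsidy s = £34 per unit

At a buyer price of 122, quantity demanded is 1444 − 8·122 = 468.
Sellers supply 468 only when they receive ps with -936 + 9·ps = 468, i.e. ps = 156.
s = ps − pb = 156 − 122 = 34.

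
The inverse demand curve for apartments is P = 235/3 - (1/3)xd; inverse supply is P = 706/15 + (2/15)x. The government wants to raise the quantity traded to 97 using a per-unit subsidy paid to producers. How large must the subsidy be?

At x = 97, from the demand curve buyers pay Pb = 235/3 − (1/3)·97 = 46; from the supply curve sellers need Ps = 706/15 + (2/15)·97 = 60.
The subsidy must fill the gap: s = Ps − Pb = 60 − 46 = 14.

Required subsidy s = 14 per unit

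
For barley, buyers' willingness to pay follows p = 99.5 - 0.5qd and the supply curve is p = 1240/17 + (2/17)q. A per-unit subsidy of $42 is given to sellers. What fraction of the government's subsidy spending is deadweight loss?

DWL / government spending = 34/111

Pre-subsidy: 99.5 - 0.5q = 1240/17 + (2/17)q gives q* = 43 and p* = 78.
With the subsidy, sellers receive ps = pb + 42 for each unit, where pb is the price buyers pay.
On the curves, pb = 99.5 - 0.5q and ps = 1240/17 + (2/17)q; the wedge ps − pb = 42 gives 1240/17 + (2/17)q − (99.5 - 0.5q) = 42, so q' = 111.
Then pb = 99.5 − 0.5·111 = 44 and ps = 1240/17 + (2/17)·111 = 86.
ΔCS = ½(43 + 111)(78 − 44) = 2618; ΔPS = ½(43 + 111)(86 − 78) = 616.
Government spending = 42 × 111 = 4662.
DWL = ½ × 42 × (111 − 43) = 1428; fraction = 1428 / 4662 = 34/111.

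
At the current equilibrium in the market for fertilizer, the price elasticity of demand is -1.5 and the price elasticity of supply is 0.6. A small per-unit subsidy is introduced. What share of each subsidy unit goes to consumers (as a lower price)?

Consumer share = 2/7

For a small subsidy around the equilibrium, the benefit split depends on the relative slopes, which at a point are proportional to the elasticities.
Buyer share = εs/(εs + |εd|) = 0.6/(0.6 + 1.5) = 2/7; seller share = |εd|/(εs + |εd|) = 5/7.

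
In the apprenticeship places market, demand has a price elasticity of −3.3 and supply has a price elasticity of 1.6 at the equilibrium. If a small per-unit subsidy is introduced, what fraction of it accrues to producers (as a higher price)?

Producer share = 33/49

For a small subsidy around the equilibrium, the benefit split depends on the relative slopes, which at a point are proportional to the elasticities.
Buyer share = εs/(εs + |εd|) = 1.6/(1.6 + 3.3) = 16/49; seller share = |εd|/(εs + |εd|) = 33/49.
So producers capture 33/49 of the subsidy.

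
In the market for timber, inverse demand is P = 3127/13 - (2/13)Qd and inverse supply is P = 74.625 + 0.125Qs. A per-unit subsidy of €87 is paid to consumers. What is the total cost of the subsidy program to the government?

Pre-subsidy: 3127/13 - (2/13)Q = 74.625 + 0.125Q gives Q* = 595 and P* = 149.
With the rebate, buyers effectively pay Pb = Ps − 87, where Ps is the price sellers receive.
On the curves, Pb = 3127/13 - (2/13)Q and Ps = 74.625 + 0.125Q; the wedge Ps − Pb = 87 gives 74.625 + 0.125Q − (3127/13 - (2/13)Q) = 87, so Q' = 907.
Then Pb = 3127/13 − (2/13)·907 = 101 and Ps = 74.625 + 0.125·907 = 188.
Government outlay = subsidy × quantity = 87 × 907 = 78909.

Government cost = €78909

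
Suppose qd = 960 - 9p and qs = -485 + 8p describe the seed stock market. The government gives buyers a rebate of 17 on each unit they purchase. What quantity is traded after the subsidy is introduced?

Pre-subsidy: 960 - 9p = -485 + 8p gives p* = 85, q* = 195.
With the rebate, buyers effectively pay pb = ps − 17, where ps is the price sellers receive.
Demand in terms of ps becomes qd = 960 − 9(ps − 17) = 1113 - 9ps. Setting this equal to supply: 1113 - 9ps = -485 + 8ps, so ps = 94.
Buyers pay pb = 94 − 17 = 77; q' = -485 + 8·94 = 267.

q' = 267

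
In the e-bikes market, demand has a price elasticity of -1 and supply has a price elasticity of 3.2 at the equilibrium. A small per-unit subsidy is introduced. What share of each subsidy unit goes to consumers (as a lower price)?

Consumer share = 16/21

For a small subsidy around the equilibrium, the benefit split depends on the relative slopes, which at a point are proportional to the elasticities.
Buyer share = εs/(εs + |εd|) = 3.2/(3.2 + 1) = 16/21; seller share = |εd|/(εs + |εd|) = 5/21.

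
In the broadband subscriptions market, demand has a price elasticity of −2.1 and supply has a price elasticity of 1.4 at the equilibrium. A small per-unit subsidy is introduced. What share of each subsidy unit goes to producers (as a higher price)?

Producer share = 0.6

For a small subsidy around the equilibrium, the benefit split depends on the relative slopes, which at a point are proportional to the elasticities.
Buyer share = εs/(εs + |εd|) = 1.4/(1.4 + 2.1) = 0.4; seller share = |εd|/(εs + |εd|) = 0.6.
So producers capture 0.6 of the subsidy.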